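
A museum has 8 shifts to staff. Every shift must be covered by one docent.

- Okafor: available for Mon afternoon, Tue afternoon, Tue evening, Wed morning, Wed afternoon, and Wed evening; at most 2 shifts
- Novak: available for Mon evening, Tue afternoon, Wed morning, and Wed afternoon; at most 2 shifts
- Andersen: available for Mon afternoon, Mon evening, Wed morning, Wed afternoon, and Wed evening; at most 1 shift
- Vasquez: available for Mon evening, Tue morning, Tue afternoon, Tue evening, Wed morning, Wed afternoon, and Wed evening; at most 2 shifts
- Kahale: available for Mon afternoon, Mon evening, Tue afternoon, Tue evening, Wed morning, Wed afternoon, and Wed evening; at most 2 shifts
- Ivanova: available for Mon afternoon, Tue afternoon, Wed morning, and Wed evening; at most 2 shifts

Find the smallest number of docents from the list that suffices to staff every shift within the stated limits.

8 slots to fill and no one can take more than 2, so at least ⌈8/2⌉ = 4 docents are needed.
Okafor, Novak, Vasquez, and Kahale alone can cover everything: Mon afternoon→Okafor, Mon evening→Novak, Tue morning→Vasquez, Tue afternoon→Novak, Tue evening→Okafor, Wed morning→Kahale, Wed afternoon→Kahale, Wed evening→Vasquez.

4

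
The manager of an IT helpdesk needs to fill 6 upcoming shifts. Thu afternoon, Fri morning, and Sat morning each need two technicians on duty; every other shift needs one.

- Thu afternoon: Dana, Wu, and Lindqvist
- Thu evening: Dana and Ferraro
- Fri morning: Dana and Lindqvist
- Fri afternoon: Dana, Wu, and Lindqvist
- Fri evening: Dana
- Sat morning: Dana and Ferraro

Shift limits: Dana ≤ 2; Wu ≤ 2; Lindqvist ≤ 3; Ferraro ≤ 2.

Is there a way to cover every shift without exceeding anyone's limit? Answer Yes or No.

No

Total capacity is 9 and 9 slots are needed, so capacity alone doesn't rule it out.
Shifts {Fri morning, Fri evening, Sat morning} need 5 worker-slots in total, but the technicians available for any of those shifts (Dana, Lindqvist, and Ferraro) can supply at most 4 among them. So no valid schedule exists.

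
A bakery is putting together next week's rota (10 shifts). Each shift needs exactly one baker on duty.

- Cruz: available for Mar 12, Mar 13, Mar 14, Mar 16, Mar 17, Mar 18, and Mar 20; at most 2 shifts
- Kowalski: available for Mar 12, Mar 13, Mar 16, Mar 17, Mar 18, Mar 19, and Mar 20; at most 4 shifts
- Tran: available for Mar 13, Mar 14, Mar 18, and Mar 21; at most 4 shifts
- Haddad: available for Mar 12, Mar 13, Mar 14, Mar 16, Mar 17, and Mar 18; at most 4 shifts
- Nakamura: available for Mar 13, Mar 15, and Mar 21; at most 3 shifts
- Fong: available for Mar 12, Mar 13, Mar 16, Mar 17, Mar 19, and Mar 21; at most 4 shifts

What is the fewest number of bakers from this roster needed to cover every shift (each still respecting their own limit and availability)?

3

10 slots to fill and no one can take more than 4, so at least ⌈10/4⌉ = 3 bakers are needed.
Kowalski, Haddad, and Nakamura alone can cover everything: Mar 12→Kowalski, Mar 13→Haddad, Mar 14→Haddad, Mar 15→Nakamura, Mar 16→Kowalski, Mar 17→Haddad, Mar 18→Haddad, Mar 19→Kowalski, Mar 20→Kowalski, Mar 21→Nakamura.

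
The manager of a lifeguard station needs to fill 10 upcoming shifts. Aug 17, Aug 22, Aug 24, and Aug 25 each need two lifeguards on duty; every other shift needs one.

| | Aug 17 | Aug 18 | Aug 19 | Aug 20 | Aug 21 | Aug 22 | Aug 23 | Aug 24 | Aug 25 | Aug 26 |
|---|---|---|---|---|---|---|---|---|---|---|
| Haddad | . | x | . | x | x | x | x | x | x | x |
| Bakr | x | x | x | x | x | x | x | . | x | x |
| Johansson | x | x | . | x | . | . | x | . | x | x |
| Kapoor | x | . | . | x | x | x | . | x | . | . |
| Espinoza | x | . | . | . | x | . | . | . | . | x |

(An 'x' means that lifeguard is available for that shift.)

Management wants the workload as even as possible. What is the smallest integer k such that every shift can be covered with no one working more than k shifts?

3

With 5 lifeguards and 14 worker-slots to fill, someone must work at least ⌈14/5⌉ = 3 shifts, so k ≥ 3.
k = 3 works: Aug 17→Kapoor+Espinoza, Aug 18→Haddad, Aug 19→Bakr, Aug 20→Johansson, Aug 21→Kapoor, Aug 22→Haddad+Bakr, Aug 23→Johansson, Aug 24→Haddad+Kapoor, Aug 25→Bakr+Johansson, Aug 26→Espinoza.
Loads: Haddad 3, Bakr 3, Johansson 3, Kapoor 3, Espinoza 2 — all ≤ 3.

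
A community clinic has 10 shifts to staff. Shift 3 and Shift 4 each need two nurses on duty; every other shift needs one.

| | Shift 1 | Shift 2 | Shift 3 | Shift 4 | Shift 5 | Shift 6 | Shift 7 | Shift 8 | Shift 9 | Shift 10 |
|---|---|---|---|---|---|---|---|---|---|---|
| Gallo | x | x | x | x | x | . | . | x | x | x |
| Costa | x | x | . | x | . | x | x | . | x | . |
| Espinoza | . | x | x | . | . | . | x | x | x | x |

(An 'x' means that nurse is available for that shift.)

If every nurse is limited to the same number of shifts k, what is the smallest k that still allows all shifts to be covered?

4

With 3 nurses and 12 worker-slots to fill, someone must work at least ⌈12/3⌉ = 4 shifts, so k ≥ 4.
k = 4 works: Shift 1→Gallo, Shift 2→Costa, Shift 3→Gallo+Espinoza, Shift 4→Gallo+Costa, Shift 5→Gallo, Shift 6→Costa, Shift 7→Costa, Shift 8→Espinoza, Shift 9→Espinoza, Shift 10→Espinoza.
Loads: Gallo 4, Costa 4, Espinoza 4 — all ≤ 4.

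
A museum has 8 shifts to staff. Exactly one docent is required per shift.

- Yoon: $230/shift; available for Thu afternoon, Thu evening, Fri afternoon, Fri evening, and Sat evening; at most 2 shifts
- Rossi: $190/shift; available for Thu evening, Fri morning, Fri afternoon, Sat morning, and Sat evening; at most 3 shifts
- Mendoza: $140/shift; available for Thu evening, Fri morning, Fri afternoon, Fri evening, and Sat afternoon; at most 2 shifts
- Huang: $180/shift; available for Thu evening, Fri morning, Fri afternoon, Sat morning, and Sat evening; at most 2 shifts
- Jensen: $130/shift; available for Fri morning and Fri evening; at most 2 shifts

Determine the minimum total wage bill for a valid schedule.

$1320

Thu afternoon can only be covered by Yoon, so that assignment is forced.
Sat afternoon can only be covered by Mendoza, so that assignment is forced.
Picking the cheapest available docent for each shift independently would cost $1270, but that ignores the shift limits.
An optimal schedule: Thu afternoon→Yoon, Thu evening→Mendoza, Fri morning→Jensen, Fri afternoon→Rossi, Fri evening→Jensen, Sat morning→Huang, Sat afternoon→Mendoza, Sat evening→Huang.
Total: 230 + 140 + 130 + 190 + 130 + 180 + 140 + 180 = $1320.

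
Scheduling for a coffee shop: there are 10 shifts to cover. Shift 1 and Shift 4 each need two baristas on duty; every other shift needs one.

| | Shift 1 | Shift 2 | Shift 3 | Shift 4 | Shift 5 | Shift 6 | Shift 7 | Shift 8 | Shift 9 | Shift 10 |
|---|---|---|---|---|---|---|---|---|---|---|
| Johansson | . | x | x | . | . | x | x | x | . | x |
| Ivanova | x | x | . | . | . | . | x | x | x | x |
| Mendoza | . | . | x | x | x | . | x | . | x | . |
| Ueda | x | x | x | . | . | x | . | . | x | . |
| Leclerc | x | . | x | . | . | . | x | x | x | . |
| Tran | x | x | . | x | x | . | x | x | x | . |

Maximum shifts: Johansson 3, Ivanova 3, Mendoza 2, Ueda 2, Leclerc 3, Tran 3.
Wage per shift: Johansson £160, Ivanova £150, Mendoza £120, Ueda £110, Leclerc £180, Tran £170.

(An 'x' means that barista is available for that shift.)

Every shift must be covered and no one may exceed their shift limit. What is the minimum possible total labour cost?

Shift 4 can only be covered by Mendoza and Tran, so that assignment is forced.
Picking the cheapest available barista for each shift independently would cost £1530, but that ignores the shift limits.
An optimal schedule: Shift 1→Ivanova+Tran, Shift 2→Ueda, Shift 3→Johansson, Shift 4→Mendoza+Tran, Shift 5→Mendoza, Shift 6→Ueda, Shift 7→Johansson, Shift 8→Johansson, Shift 9→Ivanova, Shift 10→Ivanova.
Total: 150 + 170 + 110 + 160 + 120 + 170 + 120 + 110 + 160 + 160 + 150 + 150 = £1730.

£1730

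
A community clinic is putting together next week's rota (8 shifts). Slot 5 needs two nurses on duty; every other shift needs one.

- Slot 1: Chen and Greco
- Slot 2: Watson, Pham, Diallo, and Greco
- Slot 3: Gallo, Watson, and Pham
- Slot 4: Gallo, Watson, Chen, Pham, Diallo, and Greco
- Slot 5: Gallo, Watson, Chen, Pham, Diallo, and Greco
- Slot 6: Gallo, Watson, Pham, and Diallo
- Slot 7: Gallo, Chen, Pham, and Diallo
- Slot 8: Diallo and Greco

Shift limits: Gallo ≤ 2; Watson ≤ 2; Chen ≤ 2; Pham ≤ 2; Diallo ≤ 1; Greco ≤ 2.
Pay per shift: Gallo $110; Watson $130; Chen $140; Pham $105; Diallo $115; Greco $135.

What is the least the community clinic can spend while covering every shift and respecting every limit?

Picking the cheapest available nurse for each shift independently would cost $990, but that ignores the shift limits.
An optimal schedule: Slot 1→Greco, Slot 2→Pham, Slot 3→Pham, Slot 4→Watson, Slot 5→Watson+Greco, Slot 6→Gallo, Slot 7→Gallo, Slot 8→Diallo.
Total: 135 + 105 + 105 + 130 + 130 + 135 + 110 + 110 + 115 = $1075.

$1075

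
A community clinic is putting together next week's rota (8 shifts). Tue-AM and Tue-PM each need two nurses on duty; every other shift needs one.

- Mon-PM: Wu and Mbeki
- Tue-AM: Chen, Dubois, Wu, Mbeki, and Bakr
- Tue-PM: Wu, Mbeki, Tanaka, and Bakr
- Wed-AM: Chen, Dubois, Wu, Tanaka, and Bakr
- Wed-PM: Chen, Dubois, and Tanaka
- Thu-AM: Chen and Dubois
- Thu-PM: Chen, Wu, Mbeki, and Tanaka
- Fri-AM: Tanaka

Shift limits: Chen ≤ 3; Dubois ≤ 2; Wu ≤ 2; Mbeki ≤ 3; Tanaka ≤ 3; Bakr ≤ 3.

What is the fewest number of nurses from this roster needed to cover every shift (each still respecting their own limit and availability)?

4

10 slots to fill and no one can take more than 3, so at least ⌈10/3⌉ = 4 nurses are needed.
Chen, Dubois, Wu, and Tanaka alone can cover everything: Mon-PM→Wu, Tue-AM→Chen+Dubois, Tue-PM→Wu+Tanaka, Wed-AM→Dubois, Wed-PM→Chen, Thu-AM→Chen, Thu-PM→Tanaka, Fri-AM→Tanaka.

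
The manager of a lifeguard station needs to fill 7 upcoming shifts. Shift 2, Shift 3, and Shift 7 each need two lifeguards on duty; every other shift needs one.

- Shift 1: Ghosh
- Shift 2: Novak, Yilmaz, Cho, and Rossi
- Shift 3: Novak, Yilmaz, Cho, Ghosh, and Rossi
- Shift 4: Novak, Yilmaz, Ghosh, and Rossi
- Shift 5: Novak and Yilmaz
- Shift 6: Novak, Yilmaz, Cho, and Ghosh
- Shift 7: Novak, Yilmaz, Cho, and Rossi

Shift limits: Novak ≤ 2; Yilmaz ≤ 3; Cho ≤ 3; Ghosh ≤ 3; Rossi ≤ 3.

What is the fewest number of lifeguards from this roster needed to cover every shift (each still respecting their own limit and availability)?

10 slots to fill and no one can take more than 3, so at least ⌈10/3⌉ = 4 lifeguards are needed.
Novak, Yilmaz, Cho, and Ghosh alone can cover everything: Shift 1→Ghosh, Shift 2→Novak+Yilmaz, Shift 3→Cho+Ghosh, Shift 4→Yilmaz, Shift 5→Novak, Shift 6→Cho, Shift 7→Yilmaz+Cho.

4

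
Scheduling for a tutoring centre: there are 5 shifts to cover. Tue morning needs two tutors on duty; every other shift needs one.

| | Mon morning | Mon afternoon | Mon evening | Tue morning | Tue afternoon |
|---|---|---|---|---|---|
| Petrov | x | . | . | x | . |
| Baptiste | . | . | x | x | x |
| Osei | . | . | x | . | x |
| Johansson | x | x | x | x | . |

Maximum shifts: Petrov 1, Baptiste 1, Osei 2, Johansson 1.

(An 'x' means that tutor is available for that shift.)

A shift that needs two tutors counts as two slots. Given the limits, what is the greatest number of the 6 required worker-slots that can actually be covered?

Total capacity across all tutors is 1+1+2+1 = 5, and 6 slots are needed, so at most 5 can be filled.
An assignment achieving 5: Mon morning→Petrov, Mon afternoon→Johansson, Mon evening→Osei, Tue morning→Baptiste, Tue afternoon→Osei.
Loads: Petrov 1/1, Baptiste 1/1, Osei 2/2, Johansson 1/1.

5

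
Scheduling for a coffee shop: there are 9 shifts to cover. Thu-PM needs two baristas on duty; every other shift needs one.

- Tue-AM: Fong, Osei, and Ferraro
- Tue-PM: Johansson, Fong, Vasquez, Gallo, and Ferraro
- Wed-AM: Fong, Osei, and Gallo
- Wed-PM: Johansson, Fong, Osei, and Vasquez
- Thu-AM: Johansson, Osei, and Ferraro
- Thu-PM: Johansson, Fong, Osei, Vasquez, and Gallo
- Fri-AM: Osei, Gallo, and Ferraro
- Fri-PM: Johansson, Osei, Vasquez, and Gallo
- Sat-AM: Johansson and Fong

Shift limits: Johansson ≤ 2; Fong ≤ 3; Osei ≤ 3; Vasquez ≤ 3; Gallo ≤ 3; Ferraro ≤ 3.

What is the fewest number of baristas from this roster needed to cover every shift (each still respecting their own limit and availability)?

10 slots to fill and no one can take more than 3, so at least ⌈10/3⌉ = 4 baristas are needed.
Johansson, Fong, Osei, and Vasquez alone can cover everything: Tue-AM→Fong, Tue-PM→Fong, Wed-AM→Fong, Wed-PM→Vasquez, Thu-AM→Johansson, Thu-PM→Osei+Vasquez, Fri-AM→Osei, Fri-PM→Osei, Sat-AM→Johansson.

4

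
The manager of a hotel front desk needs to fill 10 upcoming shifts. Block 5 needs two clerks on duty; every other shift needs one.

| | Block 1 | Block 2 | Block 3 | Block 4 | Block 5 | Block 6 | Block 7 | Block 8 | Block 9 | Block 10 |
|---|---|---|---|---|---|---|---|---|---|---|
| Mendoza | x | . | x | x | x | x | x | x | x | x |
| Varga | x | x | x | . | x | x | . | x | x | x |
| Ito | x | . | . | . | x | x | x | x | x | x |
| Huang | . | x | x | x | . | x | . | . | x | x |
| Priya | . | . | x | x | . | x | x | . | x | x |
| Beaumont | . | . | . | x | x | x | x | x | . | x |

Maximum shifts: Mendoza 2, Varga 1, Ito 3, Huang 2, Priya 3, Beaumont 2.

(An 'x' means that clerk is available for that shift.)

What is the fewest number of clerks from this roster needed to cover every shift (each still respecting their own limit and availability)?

5

11 slots to fill and no one can take more than 3, so at least ⌈11/3⌉ = 4 clerks are needed.
Any 4 clerks together have capacity at most 3+3+2+2 = 10 < 11 slots, so 4 can never suffice.
Mendoza, Varga, Ito, Huang, and Priya alone can cover everything: Block 1→Mendoza, Block 2→Varga, Block 3→Huang, Block 4→Huang, Block 5→Mendoza+Ito, Block 6→Priya, Block 7→Ito, Block 8→Ito, Block 9→Priya, Block 10→Priya.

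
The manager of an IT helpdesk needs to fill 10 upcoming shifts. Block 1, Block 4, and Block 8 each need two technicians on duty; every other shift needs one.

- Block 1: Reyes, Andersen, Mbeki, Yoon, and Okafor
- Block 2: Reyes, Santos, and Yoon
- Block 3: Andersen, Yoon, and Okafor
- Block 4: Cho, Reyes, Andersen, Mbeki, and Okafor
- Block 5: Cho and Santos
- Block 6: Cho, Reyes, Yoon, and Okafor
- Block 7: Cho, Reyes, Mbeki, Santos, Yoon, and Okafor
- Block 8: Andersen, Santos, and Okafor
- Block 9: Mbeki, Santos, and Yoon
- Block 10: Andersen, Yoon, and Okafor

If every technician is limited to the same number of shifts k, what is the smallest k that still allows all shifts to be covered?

With 7 technicians and 13 worker-slots to fill, someone must work at least ⌈13/7⌉ = 2 shifts, so k ≥ 2.
k = 2 works: Block 1→Yoon+Okafor, Block 2→Reyes, Block 3→Andersen, Block 4→Mbeki+Okafor, Block 5→Cho, Block 6→Cho, Block 7→Reyes, Block 8→Andersen+Santos, Block 9→Mbeki, Block 10→Yoon.
Loads: Cho 2, Reyes 2, Andersen 2, Mbeki 2, Santos 1, Yoon 2, Okafor 2 — all ≤ 2.

2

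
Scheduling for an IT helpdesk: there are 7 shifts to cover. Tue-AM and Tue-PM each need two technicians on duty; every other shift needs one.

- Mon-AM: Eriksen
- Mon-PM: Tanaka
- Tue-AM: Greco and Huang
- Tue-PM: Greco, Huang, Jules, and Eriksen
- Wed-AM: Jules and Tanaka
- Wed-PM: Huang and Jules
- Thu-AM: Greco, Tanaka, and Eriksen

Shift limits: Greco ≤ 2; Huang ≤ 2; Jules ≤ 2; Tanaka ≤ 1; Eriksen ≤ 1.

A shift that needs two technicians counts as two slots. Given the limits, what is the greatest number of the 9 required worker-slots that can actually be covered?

8

Total capacity across all technicians is 2+2+2+1+1 = 8, and 9 slots are needed, so at most 8 can be filled.
An assignment achieving 8: Mon-AM→Eriksen, Mon-PM→Tanaka, Tue-AM→Greco+Huang, Tue-PM→Jules, Wed-AM→Jules, Wed-PM→Huang, Thu-AM→Greco.
Loads: Greco 2/2, Huang 2/2, Jules 2/2, Tanaka 1/1, Eriksen 1/1.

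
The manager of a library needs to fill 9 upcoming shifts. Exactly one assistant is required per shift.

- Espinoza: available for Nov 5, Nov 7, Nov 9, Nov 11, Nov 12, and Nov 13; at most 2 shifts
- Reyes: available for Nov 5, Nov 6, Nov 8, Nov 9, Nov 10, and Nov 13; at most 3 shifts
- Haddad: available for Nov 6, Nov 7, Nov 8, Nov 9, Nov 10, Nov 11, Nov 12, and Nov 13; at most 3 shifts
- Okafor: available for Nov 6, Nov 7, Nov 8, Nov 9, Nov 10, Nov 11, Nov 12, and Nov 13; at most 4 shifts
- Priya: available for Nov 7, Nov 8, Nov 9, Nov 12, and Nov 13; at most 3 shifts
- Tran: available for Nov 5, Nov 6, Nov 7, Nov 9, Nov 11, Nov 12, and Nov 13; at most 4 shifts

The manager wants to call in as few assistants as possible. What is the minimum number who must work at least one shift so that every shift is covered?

9 slots to fill and no one can take more than 4, so at least ⌈9/4⌉ = 3 assistants are needed.
Espinoza, Reyes, and Okafor alone can cover everything: Nov 5→Espinoza, Nov 6→Reyes, Nov 7→Espinoza, Nov 8→Reyes, Nov 9→Okafor, Nov 10→Reyes, Nov 11→Okafor, Nov 12→Okafor, Nov 13→Okafor.

3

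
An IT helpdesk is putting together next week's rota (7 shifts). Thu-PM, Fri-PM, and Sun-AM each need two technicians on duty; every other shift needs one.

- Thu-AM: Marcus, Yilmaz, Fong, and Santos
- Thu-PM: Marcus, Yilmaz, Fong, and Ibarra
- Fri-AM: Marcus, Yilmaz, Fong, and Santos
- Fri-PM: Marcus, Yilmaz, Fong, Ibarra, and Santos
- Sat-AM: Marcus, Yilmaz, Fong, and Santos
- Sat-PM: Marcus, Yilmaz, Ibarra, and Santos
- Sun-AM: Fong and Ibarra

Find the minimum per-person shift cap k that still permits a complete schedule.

2

With 5 technicians and 10 worker-slots to fill, someone must work at least ⌈10/5⌉ = 2 shifts, so k ≥ 2.
k = 2 works: Thu-AM→Marcus, Thu-PM→Yilmaz+Fong, Fri-AM→Marcus, Fri-PM→Ibarra+Santos, Sat-AM→Yilmaz, Sat-PM→Santos, Sun-AM→Fong+Ibarra.
Loads: Marcus 2, Yilmaz 2, Fong 2, Ibarra 2, Santos 2 — all ≤ 2.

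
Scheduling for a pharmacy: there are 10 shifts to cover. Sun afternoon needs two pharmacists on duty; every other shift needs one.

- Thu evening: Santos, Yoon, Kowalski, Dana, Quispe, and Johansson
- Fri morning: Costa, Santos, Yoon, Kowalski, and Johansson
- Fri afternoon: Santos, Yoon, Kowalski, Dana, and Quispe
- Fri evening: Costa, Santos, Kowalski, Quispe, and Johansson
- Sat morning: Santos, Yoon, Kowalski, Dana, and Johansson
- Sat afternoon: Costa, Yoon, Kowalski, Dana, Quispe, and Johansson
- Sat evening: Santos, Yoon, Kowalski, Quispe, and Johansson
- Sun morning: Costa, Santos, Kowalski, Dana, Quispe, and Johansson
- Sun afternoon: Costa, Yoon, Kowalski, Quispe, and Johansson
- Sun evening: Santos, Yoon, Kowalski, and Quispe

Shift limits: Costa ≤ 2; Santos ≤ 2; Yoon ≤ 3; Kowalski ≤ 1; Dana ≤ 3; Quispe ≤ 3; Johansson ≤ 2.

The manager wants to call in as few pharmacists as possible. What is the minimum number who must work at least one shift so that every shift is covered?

11 slots to fill and no one can take more than 3, so at least ⌈11/3⌉ = 4 pharmacists are needed.
Costa, Yoon, Dana, and Quispe alone can cover everything: Thu evening→Dana, Fri morning→Costa, Fri afternoon→Dana, Fri evening→Costa, Sat morning→Yoon, Sat afternoon→Quispe, Sat evening→Yoon, Sun morning→Dana, Sun afternoon→Yoon+Quispe, Sun evening→Quispe.

4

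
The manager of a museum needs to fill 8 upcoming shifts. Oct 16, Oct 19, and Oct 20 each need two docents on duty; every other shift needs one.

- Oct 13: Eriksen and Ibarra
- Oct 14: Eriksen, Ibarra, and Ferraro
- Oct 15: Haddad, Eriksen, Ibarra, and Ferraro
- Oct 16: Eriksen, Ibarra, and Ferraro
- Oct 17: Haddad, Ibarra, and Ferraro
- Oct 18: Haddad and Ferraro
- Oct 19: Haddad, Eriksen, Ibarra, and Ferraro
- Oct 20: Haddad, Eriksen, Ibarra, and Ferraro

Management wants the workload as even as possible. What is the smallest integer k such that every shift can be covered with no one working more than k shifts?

3

With 4 docents and 11 worker-slots to fill, someone must work at least ⌈11/4⌉ = 3 shifts, so k ≥ 3.
k = 3 works: Oct 13→Eriksen, Oct 14→Eriksen, Oct 15→Haddad, Oct 16→Eriksen+Ibarra, Oct 17→Haddad, Oct 18→Haddad, Oct 19→Ibarra+Ferraro, Oct 20→Ibarra+Ferraro.
Loads: Haddad 3, Eriksen 3, Ibarra 3, Ferraro 2 — all ≤ 3.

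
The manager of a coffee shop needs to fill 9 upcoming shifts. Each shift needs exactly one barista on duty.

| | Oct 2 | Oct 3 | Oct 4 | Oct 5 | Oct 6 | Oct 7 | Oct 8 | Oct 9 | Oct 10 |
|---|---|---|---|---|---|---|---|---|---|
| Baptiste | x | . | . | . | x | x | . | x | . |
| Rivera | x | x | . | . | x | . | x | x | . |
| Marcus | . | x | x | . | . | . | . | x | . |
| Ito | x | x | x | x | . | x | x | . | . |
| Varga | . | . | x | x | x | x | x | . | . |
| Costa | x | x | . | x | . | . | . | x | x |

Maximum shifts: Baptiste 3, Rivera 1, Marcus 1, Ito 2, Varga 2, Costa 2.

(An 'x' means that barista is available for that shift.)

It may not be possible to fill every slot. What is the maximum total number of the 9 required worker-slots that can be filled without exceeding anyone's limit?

9

Total capacity across all baristas is 3+1+1+2+2+2 = 11, and 9 slots are needed, so at most 9 can be filled.
An assignment achieving 9: Oct 2→Baptiste, Oct 3→Ito, Oct 4→Marcus, Oct 5→Ito, Oct 6→Baptiste, Oct 7→Baptiste, Oct 8→Rivera, Oct 9→Costa, Oct 10→Costa.
Loads: Baptiste 3/3, Rivera 1/1, Marcus 1/1, Ito 2/2, Varga 0/2, Costa 2/2.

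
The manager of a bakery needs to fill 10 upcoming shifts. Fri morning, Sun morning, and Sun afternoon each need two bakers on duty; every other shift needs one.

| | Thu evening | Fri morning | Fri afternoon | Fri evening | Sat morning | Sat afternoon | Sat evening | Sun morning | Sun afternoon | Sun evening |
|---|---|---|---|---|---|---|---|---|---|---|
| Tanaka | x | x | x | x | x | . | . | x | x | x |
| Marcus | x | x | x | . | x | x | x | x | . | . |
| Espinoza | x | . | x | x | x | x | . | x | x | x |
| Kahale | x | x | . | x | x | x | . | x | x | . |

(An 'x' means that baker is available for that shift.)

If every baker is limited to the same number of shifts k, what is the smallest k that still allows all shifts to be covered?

4

With 4 bakers and 13 worker-slots to fill, someone must work at least ⌈13/4⌉ = 4 shifts, so k ≥ 4.
k = 4 works: Thu evening→Marcus, Fri morning→Tanaka+Marcus, Fri afternoon→Tanaka, Fri evening→Tanaka, Sat morning→Espinoza, Sat afternoon→Marcus, Sat evening→Marcus, Sun morning→Espinoza+Kahale, Sun afternoon→Espinoza+Kahale, Sun evening→Tanaka.
Loads: Tanaka 4, Marcus 4, Espinoza 3, Kahale 2 — all ≤ 4.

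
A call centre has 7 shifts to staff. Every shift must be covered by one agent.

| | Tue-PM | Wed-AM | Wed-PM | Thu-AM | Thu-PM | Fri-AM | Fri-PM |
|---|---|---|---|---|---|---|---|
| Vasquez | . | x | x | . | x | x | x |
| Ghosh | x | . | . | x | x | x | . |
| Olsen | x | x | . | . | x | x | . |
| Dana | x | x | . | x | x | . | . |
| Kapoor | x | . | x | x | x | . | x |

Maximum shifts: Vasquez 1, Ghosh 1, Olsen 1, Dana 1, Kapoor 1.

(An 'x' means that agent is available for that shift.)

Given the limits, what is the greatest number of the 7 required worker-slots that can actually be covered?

Total capacity across all agents is 1+1+1+1+1 = 5, and 7 slots are needed, so at most 5 can be filled.
An assignment achieving 5: Tue-PM→Dana, Wed-AM→Olsen, Wed-PM→Vasquez, Thu-AM→Ghosh, Fri-PM→Kapoor.
Loads: Vasquez 1/1, Ghosh 1/1, Olsen 1/1, Dana 1/1, Kapoor 1/1.

5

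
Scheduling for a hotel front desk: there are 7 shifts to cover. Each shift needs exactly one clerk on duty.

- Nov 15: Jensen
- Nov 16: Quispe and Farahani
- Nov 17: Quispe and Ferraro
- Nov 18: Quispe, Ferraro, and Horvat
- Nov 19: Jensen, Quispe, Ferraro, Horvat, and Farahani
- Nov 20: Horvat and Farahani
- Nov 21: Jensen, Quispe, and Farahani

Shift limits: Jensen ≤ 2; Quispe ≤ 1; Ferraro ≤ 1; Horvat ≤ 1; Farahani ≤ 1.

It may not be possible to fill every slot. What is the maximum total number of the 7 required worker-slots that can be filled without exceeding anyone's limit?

6

Total capacity across all clerks is 2+1+1+1+1 = 6, and 7 slots are needed, so at most 6 can be filled.
An assignment achieving 6: Nov 15→Jensen, Nov 16→Quispe, Nov 17→Ferraro, Nov 19→Farahani, Nov 20→Horvat, Nov 21→Jensen.
Loads: Jensen 2/2, Quispe 1/1, Ferraro 1/1, Horvat 1/1, Farahani 1/1.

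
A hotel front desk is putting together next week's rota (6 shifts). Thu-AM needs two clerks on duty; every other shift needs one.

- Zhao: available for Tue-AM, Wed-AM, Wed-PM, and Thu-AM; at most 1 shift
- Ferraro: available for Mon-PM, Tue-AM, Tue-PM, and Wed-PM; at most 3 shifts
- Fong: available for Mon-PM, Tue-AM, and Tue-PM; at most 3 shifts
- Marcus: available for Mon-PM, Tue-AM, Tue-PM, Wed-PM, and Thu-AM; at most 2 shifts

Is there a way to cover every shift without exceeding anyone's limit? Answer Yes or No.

No

Total capacity is 9 and 7 slots are needed, so capacity alone doesn't rule it out.
Shifts {Wed-AM, Thu-AM} need 3 worker-slots in total, but the clerks available for any of those shifts (Zhao and Marcus) can supply at most 2 among them. So no valid schedule exists.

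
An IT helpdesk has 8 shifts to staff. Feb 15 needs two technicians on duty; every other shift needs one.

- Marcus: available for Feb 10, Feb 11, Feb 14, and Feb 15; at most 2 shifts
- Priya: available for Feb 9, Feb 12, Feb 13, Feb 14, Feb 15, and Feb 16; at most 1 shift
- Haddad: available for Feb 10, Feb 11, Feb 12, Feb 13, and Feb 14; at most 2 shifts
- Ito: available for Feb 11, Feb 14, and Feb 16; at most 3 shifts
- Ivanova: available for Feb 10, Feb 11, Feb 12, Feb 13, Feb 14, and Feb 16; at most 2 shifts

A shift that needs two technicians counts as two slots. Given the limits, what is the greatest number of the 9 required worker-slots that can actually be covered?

8

Total capacity across all technicians is 2+1+2+3+2 = 10, and 9 slots are needed, so at most 9 can be filled.
Shifts {Feb 9, Feb 15} need 3 slots but only Marcus and Priya are available for them, supplying at most 2 — so at least 1 slot must go unfilled.
An assignment achieving 8: Feb 9→Priya, Feb 10→Marcus, Feb 11→Ito, Feb 12→Haddad, Feb 13→Haddad, Feb 14→Ito, Feb 15→Marcus, Feb 16→Ito.
Loads: Marcus 2/2, Priya 1/1, Haddad 2/2, Ito 3/3, Ivanova 0/2.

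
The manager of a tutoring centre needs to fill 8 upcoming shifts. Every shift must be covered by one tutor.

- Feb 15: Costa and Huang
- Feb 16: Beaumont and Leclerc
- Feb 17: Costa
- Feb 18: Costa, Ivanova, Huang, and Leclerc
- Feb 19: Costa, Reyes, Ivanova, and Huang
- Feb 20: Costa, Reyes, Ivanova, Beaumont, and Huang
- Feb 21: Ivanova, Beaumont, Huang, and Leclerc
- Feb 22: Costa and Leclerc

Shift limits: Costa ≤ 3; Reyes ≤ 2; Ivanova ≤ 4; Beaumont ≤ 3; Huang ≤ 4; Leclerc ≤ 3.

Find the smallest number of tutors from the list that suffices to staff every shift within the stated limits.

3

8 slots to fill and no one can take more than 4, so at least ⌈8/4⌉ = 2 tutors are needed.
No set of 2 tutors can cover every shift (each such set leaves at least one shift with no one available or exceeds a cap).
Costa, Reyes, and Leclerc alone can cover everything: Feb 15→Costa, Feb 16→Leclerc, Feb 17→Costa, Feb 18→Costa, Feb 19→Reyes, Feb 20→Reyes, Feb 21→Leclerc, Feb 22→Leclerc.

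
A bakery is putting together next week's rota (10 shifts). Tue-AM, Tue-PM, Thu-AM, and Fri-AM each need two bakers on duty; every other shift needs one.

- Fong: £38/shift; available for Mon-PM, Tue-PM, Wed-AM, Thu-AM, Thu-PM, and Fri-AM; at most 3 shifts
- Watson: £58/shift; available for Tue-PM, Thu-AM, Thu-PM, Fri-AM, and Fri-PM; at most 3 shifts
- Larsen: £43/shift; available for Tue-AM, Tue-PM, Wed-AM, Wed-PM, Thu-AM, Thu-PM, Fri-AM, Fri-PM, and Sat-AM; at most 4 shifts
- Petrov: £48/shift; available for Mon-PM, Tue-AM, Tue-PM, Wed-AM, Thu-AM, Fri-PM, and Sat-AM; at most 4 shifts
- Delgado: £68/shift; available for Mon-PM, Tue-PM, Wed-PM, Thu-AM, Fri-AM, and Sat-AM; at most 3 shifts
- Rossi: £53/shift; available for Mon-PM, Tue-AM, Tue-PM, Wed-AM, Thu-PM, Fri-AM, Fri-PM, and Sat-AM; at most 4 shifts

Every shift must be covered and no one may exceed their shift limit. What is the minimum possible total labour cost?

£637

Picking the cheapest available baker for each shift independently would cost £577, but that ignores the shift limits.
An optimal schedule: Mon-PM→Fong, Tue-AM→Larsen+Petrov, Tue-PM→Petrov+Rossi, Wed-AM→Fong, Wed-PM→Larsen, Thu-AM→Larsen+Petrov, Thu-PM→Fong, Fri-AM→Larsen+Rossi, Fri-PM→Petrov, Sat-AM→Rossi.
Total: 38 + 43 + 48 + 48 + 53 + 38 + 43 + 43 + 48 + 38 + 43 + 53 + 48 + 53 = £637.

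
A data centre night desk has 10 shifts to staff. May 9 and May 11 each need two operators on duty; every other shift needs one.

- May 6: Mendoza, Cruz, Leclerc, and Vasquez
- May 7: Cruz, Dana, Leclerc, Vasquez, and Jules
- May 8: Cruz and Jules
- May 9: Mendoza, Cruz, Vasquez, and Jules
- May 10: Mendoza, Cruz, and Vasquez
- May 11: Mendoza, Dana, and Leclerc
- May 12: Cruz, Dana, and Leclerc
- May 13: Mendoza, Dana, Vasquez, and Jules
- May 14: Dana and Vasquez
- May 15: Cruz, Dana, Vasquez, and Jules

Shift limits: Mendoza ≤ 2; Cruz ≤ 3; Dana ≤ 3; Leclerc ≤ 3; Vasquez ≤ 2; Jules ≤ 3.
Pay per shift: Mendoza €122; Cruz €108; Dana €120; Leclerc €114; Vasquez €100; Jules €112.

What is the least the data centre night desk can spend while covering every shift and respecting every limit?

€1322

Picking the cheapest available operator for each shift independently would cost €1258, but that ignores the shift limits.
An optimal schedule: May 6→Leclerc, May 7→Leclerc, May 8→Cruz, May 9→Cruz+Jules, May 10→Vasquez, May 11→Leclerc+Dana, May 12→Cruz, May 13→Jules, May 14→Vasquez, May 15→Jules.
Total: 114 + 114 + 108 + 108 + 112 + 100 + 114 + 120 + 108 + 112 + 100 + 112 = €1322.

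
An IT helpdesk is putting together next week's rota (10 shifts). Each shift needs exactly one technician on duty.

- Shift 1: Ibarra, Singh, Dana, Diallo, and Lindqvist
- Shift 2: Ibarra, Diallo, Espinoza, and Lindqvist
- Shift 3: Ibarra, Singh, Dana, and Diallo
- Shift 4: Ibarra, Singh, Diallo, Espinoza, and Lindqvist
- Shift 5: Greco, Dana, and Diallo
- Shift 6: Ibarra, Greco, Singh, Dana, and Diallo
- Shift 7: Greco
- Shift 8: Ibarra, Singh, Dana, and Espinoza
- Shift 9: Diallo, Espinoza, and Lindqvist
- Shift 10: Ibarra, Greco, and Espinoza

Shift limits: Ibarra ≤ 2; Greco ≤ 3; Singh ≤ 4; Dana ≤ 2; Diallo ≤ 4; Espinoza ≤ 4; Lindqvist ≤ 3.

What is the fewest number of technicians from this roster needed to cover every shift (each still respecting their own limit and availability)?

3

10 slots to fill and no one can take more than 4, so at least ⌈10/4⌉ = 3 technicians are needed.
Greco, Singh, and Diallo alone can cover everything: Shift 1→Singh, Shift 2→Diallo, Shift 3→Singh, Shift 4→Singh, Shift 5→Greco, Shift 6→Diallo, Shift 7→Greco, Shift 8→Singh, Shift 9→Diallo, Shift 10→Greco.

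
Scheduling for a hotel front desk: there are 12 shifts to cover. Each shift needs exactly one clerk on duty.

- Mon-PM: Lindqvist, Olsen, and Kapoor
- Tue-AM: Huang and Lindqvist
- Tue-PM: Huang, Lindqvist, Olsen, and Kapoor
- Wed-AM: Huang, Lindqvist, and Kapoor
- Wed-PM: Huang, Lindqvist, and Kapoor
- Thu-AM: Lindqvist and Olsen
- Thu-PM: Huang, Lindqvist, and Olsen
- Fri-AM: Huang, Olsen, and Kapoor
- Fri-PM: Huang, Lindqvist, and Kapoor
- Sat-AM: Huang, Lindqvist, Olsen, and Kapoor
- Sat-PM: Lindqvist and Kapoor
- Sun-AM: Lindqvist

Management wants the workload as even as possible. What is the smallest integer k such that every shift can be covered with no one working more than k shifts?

With 4 clerks and 12 worker-slots to fill, someone must work at least ⌈12/4⌉ = 3 shifts, so k ≥ 3.
k = 3 works: Mon-PM→Olsen, Tue-AM→Huang, Tue-PM→Kapoor, Wed-AM→Huang, Wed-PM→Huang, Thu-AM→Lindqvist, Thu-PM→Olsen, Fri-AM→Olsen, Fri-PM→Kapoor, Sat-AM→Kapoor, Sat-PM→Lindqvist, Sun-AM→Lindqvist.
Loads: Huang 3, Lindqvist 3, Olsen 3, Kapoor 3 — all ≤ 3.

3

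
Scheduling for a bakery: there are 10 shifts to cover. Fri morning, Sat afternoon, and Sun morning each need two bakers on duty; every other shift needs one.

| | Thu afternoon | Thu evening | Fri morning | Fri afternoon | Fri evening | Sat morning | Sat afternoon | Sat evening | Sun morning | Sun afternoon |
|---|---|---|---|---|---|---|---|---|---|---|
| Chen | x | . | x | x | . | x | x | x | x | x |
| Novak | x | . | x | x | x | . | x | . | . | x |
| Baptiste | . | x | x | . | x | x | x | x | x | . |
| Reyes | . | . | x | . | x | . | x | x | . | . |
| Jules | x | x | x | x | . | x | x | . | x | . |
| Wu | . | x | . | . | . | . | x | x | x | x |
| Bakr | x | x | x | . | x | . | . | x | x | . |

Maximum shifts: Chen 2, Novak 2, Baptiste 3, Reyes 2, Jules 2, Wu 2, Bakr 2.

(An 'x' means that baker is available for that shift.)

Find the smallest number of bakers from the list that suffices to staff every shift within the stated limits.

13 slots to fill and no one can take more than 3, so at least ⌈13/3⌉ = 5 bakers are needed.
Any 5 bakers together have capacity at most 3+2+2+2+2 = 11 < 13 slots, so 5 can never suffice.
Chen, Novak, Baptiste, Reyes, Jules, and Wu alone can cover everything: Thu afternoon→Chen, Thu evening→Baptiste, Fri morning→Reyes+Jules, Fri afternoon→Chen, Fri evening→Novak, Sat morning→Baptiste, Sat afternoon→Reyes+Wu, Sat evening→Baptiste, Sun morning→Jules+Wu, Sun afternoon→Novak.

6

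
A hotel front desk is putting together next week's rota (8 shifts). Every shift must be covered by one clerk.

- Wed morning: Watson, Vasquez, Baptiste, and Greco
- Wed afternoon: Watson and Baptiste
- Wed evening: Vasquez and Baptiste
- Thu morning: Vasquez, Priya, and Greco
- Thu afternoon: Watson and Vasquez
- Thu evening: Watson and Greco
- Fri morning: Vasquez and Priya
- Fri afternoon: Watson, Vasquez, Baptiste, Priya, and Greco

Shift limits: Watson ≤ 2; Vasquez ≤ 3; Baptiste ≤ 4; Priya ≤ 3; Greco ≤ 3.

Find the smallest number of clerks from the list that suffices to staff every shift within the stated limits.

8 slots to fill and no one can take more than 4, so at least ⌈8/4⌉ = 2 clerks are needed.
Any 2 clerks together have capacity at most 4+3 = 7 < 8 slots, so 2 can never suffice.
Watson, Vasquez, and Baptiste alone can cover everything: Wed morning→Baptiste, Wed afternoon→Watson, Wed evening→Baptiste, Thu morning→Vasquez, Thu afternoon→Vasquez, Thu evening→Watson, Fri morning→Vasquez, Fri afternoon→Baptiste.

3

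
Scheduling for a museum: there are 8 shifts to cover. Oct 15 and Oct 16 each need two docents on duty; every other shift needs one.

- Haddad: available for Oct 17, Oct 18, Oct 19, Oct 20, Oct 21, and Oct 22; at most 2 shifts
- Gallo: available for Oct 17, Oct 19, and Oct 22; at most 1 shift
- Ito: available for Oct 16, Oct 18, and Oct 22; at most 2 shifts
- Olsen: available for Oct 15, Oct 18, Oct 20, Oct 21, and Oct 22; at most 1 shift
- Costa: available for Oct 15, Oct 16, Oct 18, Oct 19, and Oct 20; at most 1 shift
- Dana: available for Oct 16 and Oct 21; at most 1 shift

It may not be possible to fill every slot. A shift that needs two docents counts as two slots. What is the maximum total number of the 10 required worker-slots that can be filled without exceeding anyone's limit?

Total capacity across all docents is 2+1+2+1+1+1 = 8, and 10 slots are needed, so at most 8 can be filled.
An assignment achieving 8: Oct 15→Olsen+Costa, Oct 16→Ito+Dana, Oct 17→Haddad, Oct 18→Ito, Oct 19→Haddad, Oct 22→Gallo.
Loads: Haddad 2/2, Gallo 1/1, Ito 2/2, Olsen 1/1, Costa 1/1, Dana 1/1.

8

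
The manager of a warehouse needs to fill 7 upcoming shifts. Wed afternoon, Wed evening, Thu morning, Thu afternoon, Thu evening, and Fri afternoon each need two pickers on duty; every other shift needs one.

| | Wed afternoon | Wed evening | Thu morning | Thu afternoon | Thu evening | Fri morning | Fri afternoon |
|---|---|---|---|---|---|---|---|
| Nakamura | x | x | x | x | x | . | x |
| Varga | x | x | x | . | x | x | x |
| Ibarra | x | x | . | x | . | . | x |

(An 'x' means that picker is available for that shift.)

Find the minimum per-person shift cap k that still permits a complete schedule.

With 3 pickers and 13 worker-slots to fill, someone must work at least ⌈13/3⌉ = 5 shifts, so k ≥ 5.
k = 5 works: Wed afternoon→Nakamura+Varga, Wed evening→Nakamura+Ibarra, Thu morning→Nakamura+Varga, Thu afternoon→Nakamura+Ibarra, Thu evening→Nakamura+Varga, Fri morning→Varga, Fri afternoon→Varga+Ibarra.
Loads: Nakamura 5, Varga 5, Ibarra 3 — all ≤ 5.

5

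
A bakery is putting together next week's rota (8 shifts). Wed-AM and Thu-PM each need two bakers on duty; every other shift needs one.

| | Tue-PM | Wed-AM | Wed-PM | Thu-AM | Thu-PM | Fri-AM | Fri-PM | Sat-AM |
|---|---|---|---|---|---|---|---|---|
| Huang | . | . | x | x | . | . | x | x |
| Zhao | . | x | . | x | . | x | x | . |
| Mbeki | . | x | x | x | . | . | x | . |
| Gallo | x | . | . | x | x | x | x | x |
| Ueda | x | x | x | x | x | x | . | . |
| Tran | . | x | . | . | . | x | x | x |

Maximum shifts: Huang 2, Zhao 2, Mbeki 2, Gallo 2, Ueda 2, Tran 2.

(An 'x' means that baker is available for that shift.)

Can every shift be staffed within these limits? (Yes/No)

Thu-PM can only be covered by Gallo and Ueda, so that assignment is forced.
One valid schedule: Tue-PM→Gallo, Wed-AM→Mbeki+Ueda, Wed-PM→Huang, Thu-AM→Zhao, Thu-PM→Gallo+Ueda, Fri-AM→Zhao, Fri-PM→Mbeki, Sat-AM→Huang.
Loads: Huang 2/2, Zhao 2/2, Mbeki 2/2, Gallo 2/2, Ueda 2/2, Tran 0/2 — all within limits.

Yes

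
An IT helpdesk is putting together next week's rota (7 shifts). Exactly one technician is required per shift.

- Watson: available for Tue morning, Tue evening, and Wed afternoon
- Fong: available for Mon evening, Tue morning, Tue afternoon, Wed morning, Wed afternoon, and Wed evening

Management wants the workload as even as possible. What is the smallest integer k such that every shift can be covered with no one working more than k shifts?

4

With 2 technicians and 7 worker-slots to fill, someone must work at least ⌈7/2⌉ = 4 shifts, so k ≥ 4.
k = 4 works: Mon evening→Fong, Tue morning→Watson, Tue afternoon→Fong, Tue evening→Watson, Wed morning→Fong, Wed afternoon→Watson, Wed evening→Fong.
Loads: Watson 3, Fong 4 — all ≤ 4.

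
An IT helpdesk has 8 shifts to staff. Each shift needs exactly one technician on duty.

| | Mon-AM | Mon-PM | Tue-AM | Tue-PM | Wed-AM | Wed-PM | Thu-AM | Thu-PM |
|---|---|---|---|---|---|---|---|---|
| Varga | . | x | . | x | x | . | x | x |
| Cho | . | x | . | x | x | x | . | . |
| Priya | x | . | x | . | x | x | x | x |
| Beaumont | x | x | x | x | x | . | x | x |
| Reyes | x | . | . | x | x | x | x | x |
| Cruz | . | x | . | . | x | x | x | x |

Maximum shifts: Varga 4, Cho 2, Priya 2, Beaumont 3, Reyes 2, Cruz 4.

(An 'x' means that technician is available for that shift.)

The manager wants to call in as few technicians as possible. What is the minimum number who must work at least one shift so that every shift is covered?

3

8 slots to fill and no one can take more than 4, so at least ⌈8/4⌉ = 2 technicians are needed.
No set of 2 technicians can cover every shift (each such set leaves at least one shift with no one available or exceeds a cap).
Varga, Cho, and Priya alone can cover everything: Mon-AM→Priya, Mon-PM→Varga, Tue-AM→Priya, Tue-PM→Varga, Wed-AM→Cho, Wed-PM→Cho, Thu-AM→Varga, Thu-PM→Varga.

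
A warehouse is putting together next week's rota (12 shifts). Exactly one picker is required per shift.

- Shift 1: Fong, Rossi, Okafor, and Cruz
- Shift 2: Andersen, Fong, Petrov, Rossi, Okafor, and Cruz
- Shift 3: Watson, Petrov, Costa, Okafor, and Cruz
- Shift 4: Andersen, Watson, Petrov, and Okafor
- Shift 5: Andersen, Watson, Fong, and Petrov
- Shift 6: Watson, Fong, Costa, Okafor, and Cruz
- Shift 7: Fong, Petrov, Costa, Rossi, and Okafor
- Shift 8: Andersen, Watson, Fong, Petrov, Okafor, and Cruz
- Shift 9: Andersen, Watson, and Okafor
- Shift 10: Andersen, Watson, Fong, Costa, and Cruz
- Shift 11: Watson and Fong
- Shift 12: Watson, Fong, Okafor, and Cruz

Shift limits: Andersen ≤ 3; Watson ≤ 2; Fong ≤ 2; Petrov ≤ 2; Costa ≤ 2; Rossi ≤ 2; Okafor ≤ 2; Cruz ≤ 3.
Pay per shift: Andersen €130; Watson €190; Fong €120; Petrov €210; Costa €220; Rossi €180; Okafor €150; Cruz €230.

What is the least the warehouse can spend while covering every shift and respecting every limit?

€1880

Picking the cheapest available picker for each shift independently would cost €1490, but that ignores the shift limits.
An optimal schedule: Shift 1→Fong, Shift 2→Rossi, Shift 3→Okafor, Shift 4→Andersen, Shift 5→Andersen, Shift 6→Watson, Shift 7→Rossi, Shift 8→Petrov, Shift 9→Andersen, Shift 10→Watson, Shift 11→Fong, Shift 12→Okafor.
Total: 120 + 180 + 150 + 130 + 130 + 190 + 180 + 210 + 130 + 190 + 120 + 150 = €1880.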